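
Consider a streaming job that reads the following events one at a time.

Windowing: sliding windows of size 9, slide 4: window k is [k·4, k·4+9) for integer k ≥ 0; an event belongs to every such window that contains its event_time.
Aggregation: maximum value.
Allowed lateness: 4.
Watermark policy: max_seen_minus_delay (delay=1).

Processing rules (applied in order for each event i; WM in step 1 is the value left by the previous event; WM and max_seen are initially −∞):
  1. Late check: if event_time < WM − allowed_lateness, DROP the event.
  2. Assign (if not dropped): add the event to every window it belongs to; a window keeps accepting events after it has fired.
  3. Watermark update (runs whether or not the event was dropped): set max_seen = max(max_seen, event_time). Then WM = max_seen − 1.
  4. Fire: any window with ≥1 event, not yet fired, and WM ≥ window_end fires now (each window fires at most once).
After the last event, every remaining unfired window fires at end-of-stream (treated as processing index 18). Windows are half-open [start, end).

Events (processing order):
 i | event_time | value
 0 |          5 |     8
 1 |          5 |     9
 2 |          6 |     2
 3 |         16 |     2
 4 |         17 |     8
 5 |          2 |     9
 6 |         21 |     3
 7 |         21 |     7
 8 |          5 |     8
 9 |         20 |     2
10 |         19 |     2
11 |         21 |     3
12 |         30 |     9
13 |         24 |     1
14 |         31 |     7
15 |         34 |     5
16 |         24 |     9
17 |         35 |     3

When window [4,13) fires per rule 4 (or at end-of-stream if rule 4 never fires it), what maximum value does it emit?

9

i=0 t=5 v=8: → [4,13),[0,9); WM=4
i=1 t=5 v=9: → [4,13),[0,9); WM=4
i=2 t=6 v=2: → [4,13),[0,9); WM=5
i=3 t=16 v=2: → [16,25),[12,21),[8,17); WM=15; [0,9) fires=9 [4,13) fires=9
i=4 t=17 v=8: → [16,25),[12,21); WM=16
i=5 t=2 v=9: DROP (t<16-4); WM=16
i=6 t=21 v=3: → [20,29),[16,25); WM=20; [8,17) fires=2
i=7 t=21 v=7: → [20,29),[16,25); WM=20
i=8 t=5 v=8: DROP (t<20-4); WM=20
i=9 t=20 v=2: → [20,29),[16,25),[12,21); WM=20
i=10 t=19 v=2: → [16,25),[12,21); WM=20
i=11 t=21 v=3: → [20,29),[16,25); WM=20
i=12 t=30 v=9: → [28,37),[24,33); WM=29; [12,21) fires=8 [16,25) fires=8 [20,29) fires=7
i=13 t=24 v=1: DROP (t<29-4); WM=29
i=14 t=31 v=7: → [28,37),[24,33); WM=30
i=15 t=34 v=5: → [32,41),[28,37); WM=33; [24,33) fires=9
i=16 t=24 v=9: DROP (t<33-4); WM=33
i=17 t=35 v=3: → [32,41),[28,37); WM=34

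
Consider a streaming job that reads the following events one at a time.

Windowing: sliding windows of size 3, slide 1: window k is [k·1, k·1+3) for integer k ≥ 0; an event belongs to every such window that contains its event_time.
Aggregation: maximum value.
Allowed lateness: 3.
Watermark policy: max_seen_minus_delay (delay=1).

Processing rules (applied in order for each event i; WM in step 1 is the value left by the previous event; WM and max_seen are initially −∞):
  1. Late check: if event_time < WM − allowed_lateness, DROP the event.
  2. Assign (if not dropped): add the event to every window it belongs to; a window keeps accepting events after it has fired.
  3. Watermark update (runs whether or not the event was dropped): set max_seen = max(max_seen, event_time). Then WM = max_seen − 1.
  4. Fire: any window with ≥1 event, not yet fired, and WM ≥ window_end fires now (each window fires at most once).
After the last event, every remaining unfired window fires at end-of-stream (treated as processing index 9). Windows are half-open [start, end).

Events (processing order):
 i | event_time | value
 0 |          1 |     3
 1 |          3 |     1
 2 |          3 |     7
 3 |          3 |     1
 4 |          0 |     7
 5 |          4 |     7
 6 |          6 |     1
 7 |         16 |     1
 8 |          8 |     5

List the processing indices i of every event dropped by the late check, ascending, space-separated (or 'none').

i=0 t=1 v=3: → [1,4),[0,3); WM=0
i=1 t=3 v=1: → [3,6),[2,5),[1,4); WM=2
i=2 t=3 v=7: → [3,6),[2,5),[1,4); WM=2
i=3 t=3 v=1: → [3,6),[2,5),[1,4); WM=2
i=4 t=0 v=7: → [0,3); WM=2
i=5 t=4 v=7: → [4,7),[3,6),[2,5); WM=3; [0,3) fires=7
i=6 t=6 v=1: → [6,9),[5,8),[4,7); WM=5; [1,4) fires=7 [2,5) fires=7
i=7 t=16 v=1: → [16,19),[15,18),[14,17); WM=15; [3,6) fires=7 [4,7) fires=7 [5,8) fires=1 [6,9) fires=1
i=8 t=8 v=5: DROP (t<15-3); WM=15

8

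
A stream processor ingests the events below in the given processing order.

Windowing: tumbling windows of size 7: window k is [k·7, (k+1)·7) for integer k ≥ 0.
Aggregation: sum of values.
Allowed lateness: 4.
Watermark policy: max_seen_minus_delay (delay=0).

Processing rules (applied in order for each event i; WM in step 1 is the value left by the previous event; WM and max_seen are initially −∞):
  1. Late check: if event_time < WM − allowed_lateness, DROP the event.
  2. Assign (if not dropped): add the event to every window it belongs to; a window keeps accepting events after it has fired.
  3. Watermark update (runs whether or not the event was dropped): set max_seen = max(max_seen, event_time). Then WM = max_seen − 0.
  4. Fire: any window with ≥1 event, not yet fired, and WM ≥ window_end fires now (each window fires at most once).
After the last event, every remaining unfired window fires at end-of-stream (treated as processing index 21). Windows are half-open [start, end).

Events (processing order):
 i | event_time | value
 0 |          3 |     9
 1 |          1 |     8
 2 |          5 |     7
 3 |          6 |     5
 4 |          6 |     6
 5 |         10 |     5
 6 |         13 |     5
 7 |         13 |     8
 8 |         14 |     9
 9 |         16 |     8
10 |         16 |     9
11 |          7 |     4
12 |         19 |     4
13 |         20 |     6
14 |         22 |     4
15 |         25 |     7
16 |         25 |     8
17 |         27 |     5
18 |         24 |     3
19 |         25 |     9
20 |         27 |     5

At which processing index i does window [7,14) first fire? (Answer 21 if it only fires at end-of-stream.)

8

i=0 t=3 v=9: → [0,7); WM=3
i=1 t=1 v=8: → [0,7); WM=3
i=2 t=5 v=7: → [0,7); WM=5
i=3 t=6 v=5: → [0,7); WM=6
i=4 t=6 v=6: → [0,7); WM=6
i=5 t=10 v=5: → [7,14); WM=10; [0,7) fires=35
i=6 t=13 v=5: → [7,14); WM=13
i=7 t=13 v=8: → [7,14); WM=13
i=8 t=14 v=9: → [14,21); WM=14; [7,14) fires=18
i=9 t=16 v=8: → [14,21); WM=16
i=10 t=16 v=9: → [14,21); WM=16
i=11 t=7 v=4: DROP (t<16-4); WM=16
i=12 t=19 v=4: → [14,21); WM=19
i=13 t=20 v=6: → [14,21); WM=20
i=14 t=22 v=4: → [21,28); WM=22; [14,21) fires=36
i=15 t=25 v=7: → [21,28); WM=25
i=16 t=25 v=8: → [21,28); WM=25
i=17 t=27 v=5: → [21,28); WM=27
i=18 t=24 v=3: → [21,28); WM=27
i=19 t=25 v=9: → [21,28); WM=27
i=20 t=27 v=5: → [21,28); WM=27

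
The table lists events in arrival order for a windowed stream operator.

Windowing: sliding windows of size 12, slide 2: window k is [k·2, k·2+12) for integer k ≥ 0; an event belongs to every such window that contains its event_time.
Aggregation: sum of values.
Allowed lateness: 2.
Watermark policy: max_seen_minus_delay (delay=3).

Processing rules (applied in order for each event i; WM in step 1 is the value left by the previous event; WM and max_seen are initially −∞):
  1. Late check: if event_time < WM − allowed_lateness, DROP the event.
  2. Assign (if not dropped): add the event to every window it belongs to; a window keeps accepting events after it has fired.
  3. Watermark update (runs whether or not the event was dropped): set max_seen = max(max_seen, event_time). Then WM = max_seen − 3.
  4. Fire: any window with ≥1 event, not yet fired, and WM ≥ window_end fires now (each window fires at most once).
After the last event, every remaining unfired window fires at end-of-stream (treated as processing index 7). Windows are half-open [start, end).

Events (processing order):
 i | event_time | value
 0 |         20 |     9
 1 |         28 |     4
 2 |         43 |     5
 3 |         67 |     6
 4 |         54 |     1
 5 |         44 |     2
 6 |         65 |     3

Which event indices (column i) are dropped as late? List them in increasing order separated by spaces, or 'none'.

4 5

i=0 t=20 v=9: → [20,32),[18,30),[16,28),[14,26),[12,24),[10,22); WM=17
i=1 t=28 v=4: → [28,40),[26,38),[24,36),[22,34),[20,32),[18,30); WM=25; [10,22) fires=9 [12,24) fires=9
i=2 t=43 v=5: → [42,54),[40,52),[38,50),[36,48),[34,46),[32,44); WM=40; [14,26) fires=9 [16,28) fires=9 [18,30) fires=13 [20,32) fires=13 [22,34) fires=4 [24,36) fires=4 [26,38) fires=4 [28,40) fires=4
i=3 t=67 v=6: → [66,78),[64,76),[62,74),[60,72),[58,70),[56,68); WM=64; [32,44) fires=5 [34,46) fires=5 [36,48) fires=5 [38,50) fires=5 [40,52) fires=5 [42,54) fires=5
i=4 t=54 v=1: DROP (t<64-2); WM=64
i=5 t=44 v=2: DROP (t<64-2); WM=64
i=6 t=65 v=3: → [64,76),[62,74),[60,72),[58,70),[56,68),[54,66); WM=64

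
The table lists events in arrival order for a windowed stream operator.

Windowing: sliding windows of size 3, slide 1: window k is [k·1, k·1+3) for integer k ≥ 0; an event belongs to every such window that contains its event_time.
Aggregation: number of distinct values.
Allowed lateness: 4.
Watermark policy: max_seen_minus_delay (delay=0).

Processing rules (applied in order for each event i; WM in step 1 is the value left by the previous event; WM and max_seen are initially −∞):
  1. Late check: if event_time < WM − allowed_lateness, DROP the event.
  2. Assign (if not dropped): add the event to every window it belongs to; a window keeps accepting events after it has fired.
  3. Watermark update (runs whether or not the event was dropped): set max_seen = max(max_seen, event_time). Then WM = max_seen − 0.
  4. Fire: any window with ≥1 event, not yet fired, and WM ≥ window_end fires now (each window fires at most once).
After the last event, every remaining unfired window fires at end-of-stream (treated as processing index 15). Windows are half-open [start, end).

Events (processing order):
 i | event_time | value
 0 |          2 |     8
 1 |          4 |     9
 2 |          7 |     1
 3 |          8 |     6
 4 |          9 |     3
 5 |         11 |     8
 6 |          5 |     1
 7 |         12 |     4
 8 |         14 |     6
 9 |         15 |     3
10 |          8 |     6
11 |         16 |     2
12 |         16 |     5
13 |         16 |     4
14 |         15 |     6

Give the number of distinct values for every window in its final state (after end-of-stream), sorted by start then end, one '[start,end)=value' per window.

i=0 t=2 v=8: → [2,5),[1,4),[0,3); WM=2
i=1 t=4 v=9: → [4,7),[3,6),[2,5); WM=4; [0,3) fires=1 [1,4) fires=1
i=2 t=7 v=1: → [7,10),[6,9),[5,8); WM=7; [2,5) fires=2 [3,6) fires=1 [4,7) fires=1
i=3 t=8 v=6: → [8,11),[7,10),[6,9); WM=8; [5,8) fires=1
i=4 t=9 v=3: → [9,12),[8,11),[7,10); WM=9; [6,9) fires=2
i=5 t=11 v=8: → [11,14),[10,13),[9,12); WM=11; [7,10) fires=3 [8,11) fires=2
i=6 t=5 v=1: DROP (t<11-4); WM=11
i=7 t=12 v=4: → [12,15),[11,14),[10,13); WM=12; [9,12) fires=2
i=8 t=14 v=6: → [14,17),[13,16),[12,15); WM=14; [10,13) fires=2 [11,14) fires=2
i=9 t=15 v=3: → [15,18),[14,17),[13,16); WM=15; [12,15) fires=2
i=10 t=8 v=6: DROP (t<15-4); WM=15
i=11 t=16 v=2: → [16,19),[15,18),[14,17); WM=16; [13,16) fires=2
i=12 t=16 v=5: → [16,19),[15,18),[14,17); WM=16
i=13 t=16 v=4: → [16,19),[15,18),[14,17); WM=16
i=14 t=15 v=6: → [15,18),[14,17),[13,16); WM=16

[0,3)=1 [1,4)=1 [2,5)=2 [3,6)=1 [4,7)=1 [5,8)=1 [6,9)=2 [7,10)=3 [8,11)=2 [9,12)=2 [10,13)=2 [11,14)=2 [12,15)=2 [13,16)=2 [14,17)=5 [15,18)=5 [16,19)=3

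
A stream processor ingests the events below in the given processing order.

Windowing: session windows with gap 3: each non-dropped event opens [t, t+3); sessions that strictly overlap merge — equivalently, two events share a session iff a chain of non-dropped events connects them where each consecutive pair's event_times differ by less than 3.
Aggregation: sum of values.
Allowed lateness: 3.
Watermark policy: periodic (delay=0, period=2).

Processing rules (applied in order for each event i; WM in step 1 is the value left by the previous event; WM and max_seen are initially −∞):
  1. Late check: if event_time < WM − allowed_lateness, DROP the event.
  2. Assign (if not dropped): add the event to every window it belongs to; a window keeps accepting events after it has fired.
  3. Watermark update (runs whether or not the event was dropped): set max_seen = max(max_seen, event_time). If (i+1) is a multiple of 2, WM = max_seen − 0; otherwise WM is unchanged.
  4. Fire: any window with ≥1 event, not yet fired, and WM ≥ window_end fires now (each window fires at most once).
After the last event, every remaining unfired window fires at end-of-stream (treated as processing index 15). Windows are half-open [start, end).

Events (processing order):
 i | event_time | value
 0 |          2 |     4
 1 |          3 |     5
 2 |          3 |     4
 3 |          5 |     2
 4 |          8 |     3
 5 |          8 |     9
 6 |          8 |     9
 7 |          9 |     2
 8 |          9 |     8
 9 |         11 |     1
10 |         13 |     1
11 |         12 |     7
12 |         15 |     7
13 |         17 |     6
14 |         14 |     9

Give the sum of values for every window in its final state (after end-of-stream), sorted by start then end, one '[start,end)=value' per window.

i=0 t=2 v=4: → [2,5); WM=−∞
i=1 t=3 v=5: → [2,6); WM=3
i=2 t=3 v=4: → [2,6); WM=3
i=3 t=5 v=2: → [2,8); WM=5
i=4 t=8 v=3: → [8,11); WM=5
i=5 t=8 v=9: → [8,11); WM=8
i=6 t=8 v=9: → [8,11); WM=8
i=7 t=9 v=2: → [8,12); WM=9
i=8 t=9 v=8: → [8,12); WM=9
i=9 t=11 v=1: → [8,14); WM=11
i=10 t=13 v=1: → [8,16); WM=11
i=11 t=12 v=7: → [8,16); WM=13
i=12 t=15 v=7: → [8,18); WM=13
i=13 t=17 v=6: → [8,20); WM=17
i=14 t=14 v=9: → [8,20); WM=17

[2,8)=15 [8,20)=62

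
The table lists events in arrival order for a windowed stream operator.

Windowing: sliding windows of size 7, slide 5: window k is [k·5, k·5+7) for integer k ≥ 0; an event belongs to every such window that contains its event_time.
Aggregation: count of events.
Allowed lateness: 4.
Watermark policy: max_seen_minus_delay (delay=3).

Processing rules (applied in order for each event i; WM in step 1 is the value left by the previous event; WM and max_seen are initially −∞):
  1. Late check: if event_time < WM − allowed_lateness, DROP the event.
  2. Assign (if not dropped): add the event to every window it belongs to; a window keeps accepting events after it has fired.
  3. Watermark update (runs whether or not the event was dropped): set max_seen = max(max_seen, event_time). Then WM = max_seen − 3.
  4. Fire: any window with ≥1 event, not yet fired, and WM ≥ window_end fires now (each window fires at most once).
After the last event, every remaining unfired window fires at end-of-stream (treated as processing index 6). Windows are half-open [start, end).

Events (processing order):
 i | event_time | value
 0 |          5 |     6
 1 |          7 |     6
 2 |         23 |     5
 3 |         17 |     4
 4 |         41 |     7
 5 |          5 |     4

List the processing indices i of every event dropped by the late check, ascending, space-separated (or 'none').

5

i=0 t=5 v=6: → [5,12),[0,7); WM=2
i=1 t=7 v=6: → [5,12); WM=4
i=2 t=23 v=5: → [20,27); WM=20; [0,7) fires=1 [5,12) fires=2
i=3 t=17 v=4: → [15,22); WM=20
i=4 t=41 v=7: → [40,47),[35,42); WM=38; [15,22) fires=1 [20,27) fires=1
i=5 t=5 v=4: DROP (t<38-4); WM=38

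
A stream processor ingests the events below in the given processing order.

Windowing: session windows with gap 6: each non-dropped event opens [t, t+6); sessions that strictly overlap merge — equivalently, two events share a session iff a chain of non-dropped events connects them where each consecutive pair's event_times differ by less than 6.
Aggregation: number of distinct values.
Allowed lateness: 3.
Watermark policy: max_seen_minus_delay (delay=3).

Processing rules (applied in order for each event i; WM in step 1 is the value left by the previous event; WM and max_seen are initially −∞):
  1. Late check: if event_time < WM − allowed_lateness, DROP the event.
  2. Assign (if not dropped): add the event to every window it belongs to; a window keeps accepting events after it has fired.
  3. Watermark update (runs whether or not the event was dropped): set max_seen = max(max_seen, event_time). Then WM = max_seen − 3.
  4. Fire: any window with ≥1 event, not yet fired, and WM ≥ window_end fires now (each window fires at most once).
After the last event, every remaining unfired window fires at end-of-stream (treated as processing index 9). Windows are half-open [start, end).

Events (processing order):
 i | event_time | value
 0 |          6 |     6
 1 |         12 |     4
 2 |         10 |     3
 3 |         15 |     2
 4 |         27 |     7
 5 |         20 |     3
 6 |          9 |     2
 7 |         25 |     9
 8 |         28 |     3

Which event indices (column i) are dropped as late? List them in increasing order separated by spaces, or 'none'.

5 6

i=0 t=6 v=6: → [6,12); WM=3
i=1 t=12 v=4: → [12,18); WM=9
i=2 t=10 v=3: → [6,18); WM=9
i=3 t=15 v=2: → [6,21); WM=12
i=4 t=27 v=7: → [27,33); WM=24
i=5 t=20 v=3: DROP (t<24-3); WM=24
i=6 t=9 v=2: DROP (t<24-3); WM=24
i=7 t=25 v=9: → [25,33); WM=24
i=8 t=28 v=3: → [25,34); WM=25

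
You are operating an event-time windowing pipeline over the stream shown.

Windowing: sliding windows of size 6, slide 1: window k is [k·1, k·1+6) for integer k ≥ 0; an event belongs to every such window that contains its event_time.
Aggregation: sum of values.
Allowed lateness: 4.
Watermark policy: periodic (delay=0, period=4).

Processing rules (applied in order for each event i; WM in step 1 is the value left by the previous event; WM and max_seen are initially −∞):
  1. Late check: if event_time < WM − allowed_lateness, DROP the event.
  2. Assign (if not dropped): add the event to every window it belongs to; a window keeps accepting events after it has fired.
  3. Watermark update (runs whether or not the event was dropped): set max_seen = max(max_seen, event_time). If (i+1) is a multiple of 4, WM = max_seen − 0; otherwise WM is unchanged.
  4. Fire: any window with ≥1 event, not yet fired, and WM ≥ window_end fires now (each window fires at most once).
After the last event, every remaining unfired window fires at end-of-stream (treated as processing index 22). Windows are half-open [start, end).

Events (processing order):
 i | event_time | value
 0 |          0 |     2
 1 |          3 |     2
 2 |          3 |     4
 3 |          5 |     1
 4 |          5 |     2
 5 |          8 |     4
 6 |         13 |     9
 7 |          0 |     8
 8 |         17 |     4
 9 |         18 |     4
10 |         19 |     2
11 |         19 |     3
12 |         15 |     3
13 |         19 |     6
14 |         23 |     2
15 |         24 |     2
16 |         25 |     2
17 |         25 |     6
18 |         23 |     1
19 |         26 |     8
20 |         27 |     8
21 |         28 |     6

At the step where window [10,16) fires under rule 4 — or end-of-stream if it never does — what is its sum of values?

9

i=0 t=0 v=2: → [0,6); WM=−∞
i=1 t=3 v=2: → [3,9),[2,8),[1,7),[0,6); WM=−∞
i=2 t=3 v=4: → [3,9),[2,8),[1,7),[0,6); WM=−∞
i=3 t=5 v=1: → [5,11),[4,10),[3,9),[2,8),[1,7),[0,6); WM=5
i=4 t=5 v=2: → [5,11),[4,10),[3,9),[2,8),[1,7),[0,6); WM=5
i=5 t=8 v=4: → [8,14),[7,13),[6,12),[5,11),[4,10),[3,9); WM=5
i=6 t=13 v=9: → [13,19),[12,18),[11,17),[10,16),[9,15),[8,14); WM=5
i=7 t=0 v=8: DROP (t<5-4); WM=13; [0,6) fires=11 [1,7) fires=9 [2,8) fires=9 [3,9) fires=13 [4,10) fires=7 [5,11) fires=7 [6,12) fires=4 [7,13) fires=4
i=8 t=17 v=4: → [17,23),[16,22),[15,21),[14,20),[13,19),[12,18); WM=13
i=9 t=18 v=4: → [18,24),[17,23),[16,22),[15,21),[14,20),[13,19); WM=13
i=10 t=19 v=2: → [19,25),[18,24),[17,23),[16,22),[15,21),[14,20); WM=13
i=11 t=19 v=3: → [19,25),[18,24),[17,23),[16,22),[15,21),[14,20); WM=19; [8,14) fires=13 [9,15) fires=9 [10,16) fires=9 [11,17) fires=9 [12,18) fires=13 [13,19) fires=17
i=12 t=15 v=3: → [15,21),[14,20),[13,19),[12,18),[11,17),[10,16); WM=19
i=13 t=19 v=6: → [19,25),[18,24),[17,23),[16,22),[15,21),[14,20); WM=19
i=14 t=23 v=2: → [23,29),[22,28),[21,27),[20,26),[19,25),[18,24); WM=19
i=15 t=24 v=2: → [24,30),[23,29),[22,28),[21,27),[20,26),[19,25); WM=24; [14,20) fires=22 [15,21) fires=22 [16,22) fires=19 [17,23) fires=19 [18,24) fires=17
i=16 t=25 v=2: → [25,31),[24,30),[23,29),[22,28),[21,27),[20,26); WM=24
i=17 t=25 v=6: → [25,31),[24,30),[23,29),[22,28),[21,27),[20,26); WM=24
i=18 t=23 v=1: → [23,29),[22,28),[21,27),[20,26),[19,25),[18,24); WM=24
i=19 t=26 v=8: → [26,32),[25,31),[24,30),[23,29),[22,28),[21,27); WM=26; [19,25) fires=16 [20,26) fires=13
i=20 t=27 v=8: → [27,33),[26,32),[25,31),[24,30),[23,29),[22,28); WM=26
i=21 t=28 v=6: → [28,34),[27,33),[26,32),[25,31),[24,30),[23,29); WM=26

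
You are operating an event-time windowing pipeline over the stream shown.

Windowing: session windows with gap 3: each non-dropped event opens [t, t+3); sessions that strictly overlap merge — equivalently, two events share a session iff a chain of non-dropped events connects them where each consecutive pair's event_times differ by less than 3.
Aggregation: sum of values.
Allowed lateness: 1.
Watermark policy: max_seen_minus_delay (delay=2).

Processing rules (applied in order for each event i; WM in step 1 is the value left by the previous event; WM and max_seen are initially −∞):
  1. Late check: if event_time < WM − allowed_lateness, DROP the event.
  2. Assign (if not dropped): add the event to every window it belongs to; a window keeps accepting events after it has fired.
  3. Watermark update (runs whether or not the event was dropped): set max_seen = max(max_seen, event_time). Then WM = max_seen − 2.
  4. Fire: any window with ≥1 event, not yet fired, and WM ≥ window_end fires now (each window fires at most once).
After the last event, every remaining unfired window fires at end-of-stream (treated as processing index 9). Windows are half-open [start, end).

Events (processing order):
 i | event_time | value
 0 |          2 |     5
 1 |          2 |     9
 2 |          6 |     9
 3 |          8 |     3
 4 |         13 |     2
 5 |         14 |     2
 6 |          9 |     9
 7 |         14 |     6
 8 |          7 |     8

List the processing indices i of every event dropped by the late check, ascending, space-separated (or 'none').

i=0 t=2 v=5: → [2,5); WM=0
i=1 t=2 v=9: → [2,5); WM=0
i=2 t=6 v=9: → [6,9); WM=4
i=3 t=8 v=3: → [6,11); WM=6
i=4 t=13 v=2: → [13,16); WM=11
i=5 t=14 v=2: → [13,17); WM=12
i=6 t=9 v=9: DROP (t<12-1); WM=12
i=7 t=14 v=6: → [13,17); WM=12
i=8 t=7 v=8: DROP (t<12-1); WM=12

6 8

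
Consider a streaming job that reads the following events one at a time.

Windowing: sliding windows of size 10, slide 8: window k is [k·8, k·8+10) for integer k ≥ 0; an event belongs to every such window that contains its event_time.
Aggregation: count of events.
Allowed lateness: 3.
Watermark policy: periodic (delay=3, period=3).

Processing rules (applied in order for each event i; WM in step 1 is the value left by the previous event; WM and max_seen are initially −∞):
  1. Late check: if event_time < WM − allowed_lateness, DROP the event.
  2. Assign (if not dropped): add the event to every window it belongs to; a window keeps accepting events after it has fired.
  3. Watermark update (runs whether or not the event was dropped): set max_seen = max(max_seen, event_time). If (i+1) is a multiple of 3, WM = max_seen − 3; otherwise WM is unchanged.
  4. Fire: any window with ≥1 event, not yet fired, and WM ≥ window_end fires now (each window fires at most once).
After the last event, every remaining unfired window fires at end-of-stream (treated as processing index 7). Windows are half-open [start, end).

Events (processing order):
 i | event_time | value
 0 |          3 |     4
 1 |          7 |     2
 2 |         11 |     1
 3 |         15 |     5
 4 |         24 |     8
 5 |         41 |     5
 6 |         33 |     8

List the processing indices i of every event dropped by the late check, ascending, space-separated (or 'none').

i=0 t=3 v=4: → [0,10); WM=−∞
i=1 t=7 v=2: → [0,10); WM=−∞
i=2 t=11 v=1: → [8,18); WM=8
i=3 t=15 v=5: → [8,18); WM=8
i=4 t=24 v=8: → [24,34),[16,26); WM=8
i=5 t=41 v=5: → [40,50),[32,42); WM=38; [0,10) fires=2 [8,18) fires=2 [16,26) fires=1 [24,34) fires=1
i=6 t=33 v=8: DROP (t<38-3); WM=38

6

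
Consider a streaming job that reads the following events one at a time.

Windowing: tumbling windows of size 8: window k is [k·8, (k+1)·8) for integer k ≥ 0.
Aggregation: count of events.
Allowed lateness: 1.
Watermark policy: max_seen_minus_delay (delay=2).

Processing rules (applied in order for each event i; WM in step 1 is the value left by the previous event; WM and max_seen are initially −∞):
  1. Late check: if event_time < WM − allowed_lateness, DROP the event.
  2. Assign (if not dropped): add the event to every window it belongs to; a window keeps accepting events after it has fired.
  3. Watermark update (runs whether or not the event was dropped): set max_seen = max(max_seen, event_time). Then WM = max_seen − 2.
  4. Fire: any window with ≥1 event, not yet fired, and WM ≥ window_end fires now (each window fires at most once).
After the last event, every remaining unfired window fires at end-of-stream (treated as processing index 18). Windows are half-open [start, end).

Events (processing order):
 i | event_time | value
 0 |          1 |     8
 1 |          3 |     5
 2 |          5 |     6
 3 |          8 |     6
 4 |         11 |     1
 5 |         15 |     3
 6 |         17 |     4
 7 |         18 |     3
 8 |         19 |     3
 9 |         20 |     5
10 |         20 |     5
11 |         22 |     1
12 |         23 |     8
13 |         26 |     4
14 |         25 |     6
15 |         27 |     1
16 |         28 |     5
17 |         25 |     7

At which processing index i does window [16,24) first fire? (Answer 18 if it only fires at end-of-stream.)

i=0 t=1 v=8: → [0,8); WM=-1
i=1 t=3 v=5: → [0,8); WM=1
i=2 t=5 v=6: → [0,8); WM=3
i=3 t=8 v=6: → [8,16); WM=6
i=4 t=11 v=1: → [8,16); WM=9; [0,8) fires=3
i=5 t=15 v=3: → [8,16); WM=13
i=6 t=17 v=4: → [16,24); WM=15
i=7 t=18 v=3: → [16,24); WM=16; [8,16) fires=3
i=8 t=19 v=3: → [16,24); WM=17
i=9 t=20 v=5: → [16,24); WM=18
i=10 t=20 v=5: → [16,24); WM=18
i=11 t=22 v=1: → [16,24); WM=20
i=12 t=23 v=8: → [16,24); WM=21
i=13 t=26 v=4: → [24,32); WM=24; [16,24) fires=7
i=14 t=25 v=6: → [24,32); WM=24
i=15 t=27 v=1: → [24,32); WM=25
i=16 t=28 v=5: → [24,32); WM=26
i=17 t=25 v=7: → [24,32); WM=26

13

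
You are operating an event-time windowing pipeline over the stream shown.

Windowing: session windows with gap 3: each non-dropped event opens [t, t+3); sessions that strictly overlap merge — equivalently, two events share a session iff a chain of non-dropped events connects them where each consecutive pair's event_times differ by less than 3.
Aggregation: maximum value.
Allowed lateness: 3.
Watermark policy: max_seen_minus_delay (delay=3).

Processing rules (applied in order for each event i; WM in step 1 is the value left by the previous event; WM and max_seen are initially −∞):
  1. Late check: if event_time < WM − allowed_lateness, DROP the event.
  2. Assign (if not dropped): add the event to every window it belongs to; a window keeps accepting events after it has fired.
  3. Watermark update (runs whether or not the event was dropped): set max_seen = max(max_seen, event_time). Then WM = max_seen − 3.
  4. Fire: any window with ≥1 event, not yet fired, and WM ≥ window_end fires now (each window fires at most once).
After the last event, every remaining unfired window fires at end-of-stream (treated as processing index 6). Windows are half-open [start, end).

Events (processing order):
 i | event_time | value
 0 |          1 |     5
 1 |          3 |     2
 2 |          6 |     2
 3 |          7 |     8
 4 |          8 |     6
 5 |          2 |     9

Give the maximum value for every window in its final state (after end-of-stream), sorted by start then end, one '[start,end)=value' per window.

[1,6)=9 [6,11)=8

i=0 t=1 v=5: → [1,4); WM=-2
i=1 t=3 v=2: → [1,6); WM=0
i=2 t=6 v=2: → [6,9); WM=3
i=3 t=7 v=8: → [6,10); WM=4
i=4 t=8 v=6: → [6,11); WM=5
i=5 t=2 v=9: → [1,6); WM=5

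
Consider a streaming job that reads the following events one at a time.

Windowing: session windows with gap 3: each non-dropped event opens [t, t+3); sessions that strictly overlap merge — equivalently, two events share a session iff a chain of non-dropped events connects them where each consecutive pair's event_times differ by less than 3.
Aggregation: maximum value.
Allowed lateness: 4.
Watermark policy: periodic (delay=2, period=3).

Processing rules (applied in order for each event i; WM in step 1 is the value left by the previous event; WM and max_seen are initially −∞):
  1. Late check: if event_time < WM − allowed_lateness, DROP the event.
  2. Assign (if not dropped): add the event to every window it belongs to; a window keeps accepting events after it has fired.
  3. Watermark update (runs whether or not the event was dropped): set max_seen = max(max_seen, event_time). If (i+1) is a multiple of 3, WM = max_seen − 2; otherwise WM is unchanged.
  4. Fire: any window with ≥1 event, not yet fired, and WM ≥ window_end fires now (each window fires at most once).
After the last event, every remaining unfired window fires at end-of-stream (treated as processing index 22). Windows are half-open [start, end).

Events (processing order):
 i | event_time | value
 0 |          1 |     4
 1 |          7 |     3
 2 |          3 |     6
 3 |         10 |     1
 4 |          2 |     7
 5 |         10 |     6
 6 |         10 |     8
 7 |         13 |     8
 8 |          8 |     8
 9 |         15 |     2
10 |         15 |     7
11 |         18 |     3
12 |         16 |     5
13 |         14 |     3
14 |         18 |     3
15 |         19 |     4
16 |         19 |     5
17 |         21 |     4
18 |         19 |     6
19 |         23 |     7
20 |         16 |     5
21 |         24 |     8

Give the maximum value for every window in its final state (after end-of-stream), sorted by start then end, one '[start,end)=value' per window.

[1,6)=7 [7,13)=8 [13,27)=8

i=0 t=1 v=4: → [1,4); WM=−∞
i=1 t=7 v=3: → [7,10); WM=−∞
i=2 t=3 v=6: → [1,6); WM=5
i=3 t=10 v=1: → [10,13); WM=5
i=4 t=2 v=7: → [1,6); WM=5
i=5 t=10 v=6: → [10,13); WM=8
i=6 t=10 v=8: → [10,13); WM=8
i=7 t=13 v=8: → [13,16); WM=8
i=8 t=8 v=8: → [7,13); WM=11
i=9 t=15 v=2: → [13,18); WM=11
i=10 t=15 v=7: → [13,18); WM=11
i=11 t=18 v=3: → [18,21); WM=16
i=12 t=16 v=5: → [13,21); WM=16
i=13 t=14 v=3: → [13,21); WM=16
i=14 t=18 v=3: → [13,21); WM=16
i=15 t=19 v=4: → [13,22); WM=16
i=16 t=19 v=5: → [13,22); WM=16
i=17 t=21 v=4: → [13,24); WM=19
i=18 t=19 v=6: → [13,24); WM=19
i=19 t=23 v=7: → [13,26); WM=19
i=20 t=16 v=5: → [13,26); WM=21
i=21 t=24 v=8: → [13,27); WM=21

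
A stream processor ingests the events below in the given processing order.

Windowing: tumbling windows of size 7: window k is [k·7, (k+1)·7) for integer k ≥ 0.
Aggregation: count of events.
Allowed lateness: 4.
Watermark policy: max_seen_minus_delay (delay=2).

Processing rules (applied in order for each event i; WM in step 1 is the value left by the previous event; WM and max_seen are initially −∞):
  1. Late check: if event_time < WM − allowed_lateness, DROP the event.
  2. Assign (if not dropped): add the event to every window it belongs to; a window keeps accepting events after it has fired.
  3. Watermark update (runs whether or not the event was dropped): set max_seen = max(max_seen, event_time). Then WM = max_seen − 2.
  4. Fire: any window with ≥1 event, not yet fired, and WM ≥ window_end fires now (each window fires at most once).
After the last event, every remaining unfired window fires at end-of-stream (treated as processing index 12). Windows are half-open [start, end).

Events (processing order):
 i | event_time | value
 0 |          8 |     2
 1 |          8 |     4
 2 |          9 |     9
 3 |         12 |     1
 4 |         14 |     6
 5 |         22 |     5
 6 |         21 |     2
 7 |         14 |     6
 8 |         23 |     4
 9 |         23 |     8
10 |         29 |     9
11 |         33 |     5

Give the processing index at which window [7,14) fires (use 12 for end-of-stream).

i=0 t=8 v=2: → [7,14); WM=6
i=1 t=8 v=4: → [7,14); WM=6
i=2 t=9 v=9: → [7,14); WM=7
i=3 t=12 v=1: → [7,14); WM=10
i=4 t=14 v=6: → [14,21); WM=12
i=5 t=22 v=5: → [21,28); WM=20; [7,14) fires=4
i=6 t=21 v=2: → [21,28); WM=20
i=7 t=14 v=6: DROP (t<20-4); WM=20
i=8 t=23 v=4: → [21,28); WM=21; [14,21) fires=1
i=9 t=23 v=8: → [21,28); WM=21
i=10 t=29 v=9: → [28,35); WM=27
i=11 t=33 v=5: → [28,35); WM=31; [21,28) fires=4

5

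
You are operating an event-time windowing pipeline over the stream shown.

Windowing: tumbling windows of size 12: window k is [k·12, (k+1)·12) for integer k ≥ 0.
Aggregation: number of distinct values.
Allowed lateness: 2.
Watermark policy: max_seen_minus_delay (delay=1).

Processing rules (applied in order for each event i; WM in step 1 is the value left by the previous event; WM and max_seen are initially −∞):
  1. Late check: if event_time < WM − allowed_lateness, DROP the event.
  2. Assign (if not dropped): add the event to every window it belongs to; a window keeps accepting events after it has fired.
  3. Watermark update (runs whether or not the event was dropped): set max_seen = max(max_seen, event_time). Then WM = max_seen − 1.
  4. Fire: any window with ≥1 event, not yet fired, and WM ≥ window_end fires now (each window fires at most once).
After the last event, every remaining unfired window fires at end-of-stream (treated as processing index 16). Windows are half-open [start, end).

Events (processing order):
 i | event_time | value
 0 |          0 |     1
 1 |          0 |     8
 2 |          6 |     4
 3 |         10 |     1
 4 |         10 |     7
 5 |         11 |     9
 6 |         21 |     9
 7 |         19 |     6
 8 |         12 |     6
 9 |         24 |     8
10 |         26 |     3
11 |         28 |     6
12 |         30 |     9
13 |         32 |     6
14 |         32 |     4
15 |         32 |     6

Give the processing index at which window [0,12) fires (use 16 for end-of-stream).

6

i=0 t=0 v=1: → [0,12); WM=-1
i=1 t=0 v=8: → [0,12); WM=-1
i=2 t=6 v=4: → [0,12); WM=5
i=3 t=10 v=1: → [0,12); WM=9
i=4 t=10 v=7: → [0,12); WM=9
i=5 t=11 v=9: → [0,12); WM=10
i=6 t=21 v=9: → [12,24); WM=20; [0,12) fires=5
i=7 t=19 v=6: → [12,24); WM=20
i=8 t=12 v=6: DROP (t<20-2); WM=20
i=9 t=24 v=8: → [24,36); WM=23
i=10 t=26 v=3: → [24,36); WM=25; [12,24) fires=2
i=11 t=28 v=6: → [24,36); WM=27
i=12 t=30 v=9: → [24,36); WM=29
i=13 t=32 v=6: → [24,36); WM=31
i=14 t=32 v=4: → [24,36); WM=31
i=15 t=32 v=6: → [24,36); WM=31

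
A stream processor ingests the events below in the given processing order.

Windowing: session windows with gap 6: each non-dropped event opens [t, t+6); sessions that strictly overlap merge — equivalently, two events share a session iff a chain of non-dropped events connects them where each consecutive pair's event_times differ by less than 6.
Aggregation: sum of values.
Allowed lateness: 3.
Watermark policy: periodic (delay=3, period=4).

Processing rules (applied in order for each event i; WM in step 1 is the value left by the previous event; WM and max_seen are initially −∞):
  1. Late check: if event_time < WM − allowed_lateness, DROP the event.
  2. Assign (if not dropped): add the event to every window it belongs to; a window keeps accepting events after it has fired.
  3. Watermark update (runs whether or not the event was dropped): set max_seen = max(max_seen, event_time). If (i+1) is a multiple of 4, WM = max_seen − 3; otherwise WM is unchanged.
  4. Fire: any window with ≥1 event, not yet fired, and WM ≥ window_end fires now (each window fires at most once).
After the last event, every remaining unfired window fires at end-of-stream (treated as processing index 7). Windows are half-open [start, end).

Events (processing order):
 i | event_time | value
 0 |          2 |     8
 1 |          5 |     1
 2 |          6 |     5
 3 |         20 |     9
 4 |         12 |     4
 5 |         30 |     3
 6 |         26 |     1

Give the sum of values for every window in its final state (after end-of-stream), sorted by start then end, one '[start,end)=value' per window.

i=0 t=2 v=8: → [2,8); WM=−∞
i=1 t=5 v=1: → [2,11); WM=−∞
i=2 t=6 v=5: → [2,12); WM=−∞
i=3 t=20 v=9: → [20,26); WM=17
i=4 t=12 v=4: DROP (t<17-3); WM=17
i=5 t=30 v=3: → [30,36); WM=17
i=6 t=26 v=1: → [26,36); WM=17

[2,12)=14 [20,26)=9 [26,36)=4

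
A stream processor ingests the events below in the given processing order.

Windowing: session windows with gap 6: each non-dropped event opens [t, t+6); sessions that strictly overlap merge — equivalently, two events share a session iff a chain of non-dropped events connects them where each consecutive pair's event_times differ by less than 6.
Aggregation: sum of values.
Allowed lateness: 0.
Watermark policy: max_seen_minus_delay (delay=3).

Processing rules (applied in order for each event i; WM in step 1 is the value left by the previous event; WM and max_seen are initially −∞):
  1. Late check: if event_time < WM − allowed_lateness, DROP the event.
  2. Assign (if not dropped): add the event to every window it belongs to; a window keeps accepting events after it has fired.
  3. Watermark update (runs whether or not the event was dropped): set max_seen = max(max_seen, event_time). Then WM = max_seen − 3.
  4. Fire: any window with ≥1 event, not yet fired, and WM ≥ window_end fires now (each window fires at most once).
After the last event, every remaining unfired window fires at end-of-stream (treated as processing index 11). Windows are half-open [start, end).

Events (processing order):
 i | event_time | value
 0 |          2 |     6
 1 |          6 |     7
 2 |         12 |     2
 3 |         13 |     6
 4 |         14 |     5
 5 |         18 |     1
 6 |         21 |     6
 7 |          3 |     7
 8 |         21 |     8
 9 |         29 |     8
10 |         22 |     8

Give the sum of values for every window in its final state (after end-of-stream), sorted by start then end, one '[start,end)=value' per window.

i=0 t=2 v=6: → [2,8); WM=-1
i=1 t=6 v=7: → [2,12); WM=3
i=2 t=12 v=2: → [12,18); WM=9
i=3 t=13 v=6: → [12,19); WM=10
i=4 t=14 v=5: → [12,20); WM=11
i=5 t=18 v=1: → [12,24); WM=15
i=6 t=21 v=6: → [12,27); WM=18
i=7 t=3 v=7: DROP (t<18-0); WM=18
i=8 t=21 v=8: → [12,27); WM=18
i=9 t=29 v=8: → [29,35); WM=26
i=10 t=22 v=8: DROP (t<26-0); WM=26

[2,12)=13 [12,27)=28 [29,35)=8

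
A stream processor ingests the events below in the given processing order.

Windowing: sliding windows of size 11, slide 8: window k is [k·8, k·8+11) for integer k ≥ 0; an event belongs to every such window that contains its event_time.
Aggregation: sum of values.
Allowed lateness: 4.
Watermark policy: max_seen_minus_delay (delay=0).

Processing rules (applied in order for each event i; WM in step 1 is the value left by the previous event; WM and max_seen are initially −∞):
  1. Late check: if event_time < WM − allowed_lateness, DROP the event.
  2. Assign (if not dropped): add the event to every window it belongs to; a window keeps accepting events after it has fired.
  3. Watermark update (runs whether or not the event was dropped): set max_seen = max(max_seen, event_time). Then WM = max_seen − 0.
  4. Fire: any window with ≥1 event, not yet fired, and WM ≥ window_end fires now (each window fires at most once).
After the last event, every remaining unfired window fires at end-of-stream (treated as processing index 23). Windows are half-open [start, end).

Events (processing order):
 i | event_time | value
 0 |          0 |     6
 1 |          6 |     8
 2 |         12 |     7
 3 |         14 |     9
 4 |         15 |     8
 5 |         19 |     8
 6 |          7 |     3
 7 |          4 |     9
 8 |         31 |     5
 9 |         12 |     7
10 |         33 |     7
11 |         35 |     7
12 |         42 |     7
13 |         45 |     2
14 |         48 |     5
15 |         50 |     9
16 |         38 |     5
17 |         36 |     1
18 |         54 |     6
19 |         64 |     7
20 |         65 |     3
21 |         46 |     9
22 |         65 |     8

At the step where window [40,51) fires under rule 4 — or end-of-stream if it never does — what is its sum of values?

23

i=0 t=0 v=6: → [0,11); WM=0
i=1 t=6 v=8: → [0,11); WM=6
i=2 t=12 v=7: → [8,19); WM=12; [0,11) fires=14
i=3 t=14 v=9: → [8,19); WM=14
i=4 t=15 v=8: → [8,19); WM=15
i=5 t=19 v=8: → [16,27); WM=19; [8,19) fires=24
i=6 t=7 v=3: DROP (t<19-4); WM=19
i=7 t=4 v=9: DROP (t<19-4); WM=19
i=8 t=31 v=5: → [24,35); WM=31; [16,27) fires=8
i=9 t=12 v=7: DROP (t<31-4); WM=31
i=10 t=33 v=7: → [32,43),[24,35); WM=33
i=11 t=35 v=7: → [32,43); WM=35; [24,35) fires=12
i=12 t=42 v=7: → [40,51),[32,43); WM=42
i=13 t=45 v=2: → [40,51); WM=45; [32,43) fires=21
i=14 t=48 v=5: → [48,59),[40,51); WM=48
i=15 t=50 v=9: → [48,59),[40,51); WM=50
i=16 t=38 v=5: DROP (t<50-4); WM=50
i=17 t=36 v=1: DROP (t<50-4); WM=50
i=18 t=54 v=6: → [48,59); WM=54; [40,51) fires=23
i=19 t=64 v=7: → [64,75),[56,67); WM=64; [48,59) fires=20
i=20 t=65 v=3: → [64,75),[56,67); WM=65
i=21 t=46 v=9: DROP (t<65-4); WM=65
i=22 t=65 v=8: → [64,75),[56,67); WM=65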